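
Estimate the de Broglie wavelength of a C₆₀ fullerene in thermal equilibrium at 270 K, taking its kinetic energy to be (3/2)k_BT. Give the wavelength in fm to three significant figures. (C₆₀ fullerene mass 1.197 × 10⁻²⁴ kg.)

λ = 5730 fm

KE = (3/2)k_BT = 1.5 × 1.381 × 10⁻²³ × 270 = 5.593 × 10⁻²¹ J.
p = √(2mKE) = √(2 × 1.197 × 10⁻²⁴ × 5.593 × 10⁻²¹) = 1.157 × 10⁻²² kg·m/s.
λ = h/p = 5.73 × 10⁻¹² m = 5730 fm.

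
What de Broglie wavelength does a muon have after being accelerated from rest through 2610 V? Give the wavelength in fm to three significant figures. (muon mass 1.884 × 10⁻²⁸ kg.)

KE = eV = 1.602 × 10⁻¹⁹ × 2610 = 4.181 × 10⁻¹⁶ J.
p = √(2mKE) = √(2 × 1.884 × 10⁻²⁸ × 4.181 × 10⁻¹⁶) = 3.969 × 10⁻²² kg·m/s.
λ = h/p = 6.626 × 10⁻³⁴ / 3.969 × 10⁻²² = 1.67 × 10⁻¹² m = 1670 fm.

λ = 1670 fm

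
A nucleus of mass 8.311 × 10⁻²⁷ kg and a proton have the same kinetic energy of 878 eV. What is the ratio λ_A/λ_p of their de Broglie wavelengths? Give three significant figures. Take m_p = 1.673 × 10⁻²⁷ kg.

λ_A/λ_p = 0.449

At fixed KE, p = √(2mKE) so λ = h/p ∝ 1/√m.
λ_A/λ_p = √(m_p/m_A) = √(1.673 × 10⁻²⁷/8.311 × 10⁻²⁷) = √(0.2013) = 0.449.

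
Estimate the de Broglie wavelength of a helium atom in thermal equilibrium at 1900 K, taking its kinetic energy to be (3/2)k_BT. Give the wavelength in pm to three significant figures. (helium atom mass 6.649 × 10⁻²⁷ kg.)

KE = (3/2)k_BT = 1.5 × 1.381 × 10⁻²³ × 1900 = 3.936 × 10⁻²⁰ J.
p = √(2mKE) = √(2 × 6.649 × 10⁻²⁷ × 3.936 × 10⁻²⁰) = 2.288 × 10⁻²³ kg·m/s.
λ = h/p = 2.90 × 10⁻¹¹ m = 29.0 pm.

λ = 29.0 pm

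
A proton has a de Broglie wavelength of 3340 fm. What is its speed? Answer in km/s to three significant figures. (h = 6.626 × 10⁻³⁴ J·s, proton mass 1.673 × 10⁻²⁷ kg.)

p = h/λ = 6.626 × 10⁻³⁴ / 3.340 × 10⁻¹² = 1.984 × 10⁻²² kg·m/s.
v = p/m = 1.984 × 10⁻²² / 1.673 × 10⁻²⁷ = 1.19 × 10⁵ m/s = 119 km/s.

v = 119 km/s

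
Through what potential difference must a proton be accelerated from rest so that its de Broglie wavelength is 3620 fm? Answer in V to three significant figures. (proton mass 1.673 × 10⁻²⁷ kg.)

V = 62.5 V

p = h/λ = 6.626 × 10⁻³⁴ / 3.620 × 10⁻¹² = 1.830 × 10⁻²² kg·m/s.
KE = p²/(2m) = 1.001 × 10⁻¹⁷ J.
V = KE/e = 1.001 × 10⁻¹⁷ / (1.602 × 10⁻¹⁹) = 62.5 V.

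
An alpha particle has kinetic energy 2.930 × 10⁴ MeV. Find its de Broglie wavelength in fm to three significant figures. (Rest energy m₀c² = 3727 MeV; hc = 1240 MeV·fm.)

Total energy E = KE + m₀c² = 2.930 × 10⁴ + 3727 = 33027 MeV.
(pc)² = E² − (m₀c²)² = (33027)² − (3727)² = 1.077 × 10⁹ MeV², so pc = 3.282 × 10⁴ MeV.
λ = hc/(pc) = 1240 MeV·fm / 3.282 × 10⁴ MeV = 0.0378 fm.

λ = 0.0378 fm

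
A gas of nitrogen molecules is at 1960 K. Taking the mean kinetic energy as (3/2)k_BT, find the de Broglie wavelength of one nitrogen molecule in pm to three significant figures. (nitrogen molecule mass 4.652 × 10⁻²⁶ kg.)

KE = (3/2)k_BT = 1.5 × 1.381 × 10⁻²³ × 1960 = 4.060 × 10⁻²⁰ J.
p = √(2mKE) = √(2 × 4.652 × 10⁻²⁶ × 4.060 × 10⁻²⁰) = 6.146 × 10⁻²³ kg·m/s.
λ = h/p = 1.08 × 10⁻¹¹ m = 10.8 pm.

λ = 10.8 pm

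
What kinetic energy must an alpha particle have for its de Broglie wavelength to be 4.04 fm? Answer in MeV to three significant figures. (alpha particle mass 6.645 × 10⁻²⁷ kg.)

p = h/λ = 6.626 × 10⁻³⁴ / 4.040 × 10⁻¹⁵ = 1.640 × 10⁻¹⁹ kg·m/s.
KE = p²/(2m) = (1.640 × 10⁻¹⁹)² / (2 × 6.645 × 10⁻²⁷) = 2.024 × 10⁻¹² J = 12.6 MeV.

KE = 12.6 MeV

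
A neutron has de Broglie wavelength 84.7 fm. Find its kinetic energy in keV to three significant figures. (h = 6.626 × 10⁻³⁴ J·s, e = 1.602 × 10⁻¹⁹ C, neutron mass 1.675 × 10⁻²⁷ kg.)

p = h/λ = 6.626 × 10⁻³⁴ / 8.470 × 10⁻¹⁴ = 7.823 × 10⁻²¹ kg·m/s.
KE = p²/(2m) = (7.823 × 10⁻²¹)² / (2 × 1.675 × 10⁻²⁷) = 1.827 × 10⁻¹⁴ J = 114 keV.

KE = 114 keV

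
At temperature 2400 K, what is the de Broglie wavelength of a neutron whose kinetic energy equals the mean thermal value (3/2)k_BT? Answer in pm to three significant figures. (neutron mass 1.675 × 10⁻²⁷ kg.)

λ = 51.3 pm

KE = (3/2)k_BT = 1.5 × 1.381 × 10⁻²³ × 2400 = 4.972 × 10⁻²⁰ J.
p = √(2mKE) = √(2 × 1.675 × 10⁻²⁷ × 4.972 × 10⁻²⁰) = 1.291 × 10⁻²³ kg·m/s.
λ = h/p = 5.13 × 10⁻¹¹ m = 51.3 pm.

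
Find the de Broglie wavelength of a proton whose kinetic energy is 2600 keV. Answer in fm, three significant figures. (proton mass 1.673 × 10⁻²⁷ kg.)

KE = 2600 keV = 4.165 × 10⁻¹³ J.
p = √(2mKE) = √(2 × 1.673 × 10⁻²⁷ × 4.165 × 10⁻¹³) = 3.733 × 10⁻²⁰ kg·m/s.
λ = h/p = 6.626 × 10⁻³⁴ / 3.733 × 10⁻²⁰ = 1.77 × 10⁻¹⁴ m = 17.7 fm.

λ = 17.7 fm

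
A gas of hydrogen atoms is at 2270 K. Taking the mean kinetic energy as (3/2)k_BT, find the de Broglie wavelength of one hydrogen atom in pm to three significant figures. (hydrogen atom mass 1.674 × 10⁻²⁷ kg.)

KE = (3/2)k_BT = 1.5 × 1.381 × 10⁻²³ × 2270 = 4.702 × 10⁻²⁰ J.
p = √(2mKE) = √(2 × 1.674 × 10⁻²⁷ × 4.702 × 10⁻²⁰) = 1.255 × 10⁻²³ kg·m/s.
λ = h/p = 5.28 × 10⁻¹¹ m = 52.8 pm.

λ = 52.8 pm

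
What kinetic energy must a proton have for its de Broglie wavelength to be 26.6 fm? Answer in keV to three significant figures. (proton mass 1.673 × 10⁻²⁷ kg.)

p = h/λ = 6.626 × 10⁻³⁴ / 2.660 × 10⁻¹⁴ = 2.491 × 10⁻²⁰ kg·m/s.
KE = p²/(2m) = (2.491 × 10⁻²⁰)² / (2 × 1.673 × 10⁻²⁷) = 1.854 × 10⁻¹³ J = 1160 keV.

KE = 1160 keV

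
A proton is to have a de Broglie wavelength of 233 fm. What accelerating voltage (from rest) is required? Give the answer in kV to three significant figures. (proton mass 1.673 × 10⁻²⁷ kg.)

V = 15.1 kV

p = h/λ = 6.626 × 10⁻³⁴ / 2.330 × 10⁻¹³ = 2.844 × 10⁻²¹ kg·m/s.
KE = p²/(2m) = 2.417 × 10⁻¹⁵ J.
V = KE/e = 2.417 × 10⁻¹⁵ / (1.602 × 10⁻¹⁹) = 15.1 kV.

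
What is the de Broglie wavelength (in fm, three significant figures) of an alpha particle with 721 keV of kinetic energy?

KE = 721 keV = 1.155 × 10⁻¹³ J.
p = √(2mKE) = √(2 × 6.645 × 10⁻²⁷ × 1.155 × 10⁻¹³) = 3.918 × 10⁻²⁰ kg·m/s.
λ = h/p = 6.626 × 10⁻³⁴ / 3.918 × 10⁻²⁰ = 1.69 × 10⁻¹⁴ m = 16.9 fm.

λ = 16.9 fm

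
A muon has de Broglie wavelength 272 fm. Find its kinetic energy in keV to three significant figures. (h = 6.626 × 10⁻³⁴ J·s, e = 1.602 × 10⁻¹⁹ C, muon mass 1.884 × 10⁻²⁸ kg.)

p = h/λ = 6.626 × 10⁻³⁴ / 2.720 × 10⁻¹³ = 2.436 × 10⁻²¹ kg·m/s.
KE = p²/(2m) = (2.436 × 10⁻²¹)² / (2 × 1.884 × 10⁻²⁸) = 1.575 × 10⁻¹⁴ J = 98.3 keV.

KE = 98.3 keV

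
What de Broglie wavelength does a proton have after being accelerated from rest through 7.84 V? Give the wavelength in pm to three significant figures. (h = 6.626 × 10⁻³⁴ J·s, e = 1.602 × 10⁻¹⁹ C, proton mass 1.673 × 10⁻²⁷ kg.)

KE = eV = 1.602 × 10⁻¹⁹ × 7.840 = 1.256 × 10⁻¹⁸ J.
p = √(2mKE) = √(2 × 1.673 × 10⁻²⁷ × 1.256 × 10⁻¹⁸) = 6.483 × 10⁻²³ kg·m/s.
λ = h/p = 6.626 × 10⁻³⁴ / 6.483 × 10⁻²³ = 1.02 × 10⁻¹¹ m = 10.2 pm.

λ = 10.2 pm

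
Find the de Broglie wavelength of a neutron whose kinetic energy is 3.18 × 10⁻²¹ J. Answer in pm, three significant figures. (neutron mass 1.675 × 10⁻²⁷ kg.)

λ = 203 pm

p = √(2mKE) = √(2 × 1.675 × 10⁻²⁷ × 3.180 × 10⁻²¹) = 3.264 × 10⁻²⁴ kg·m/s.
λ = h/p = 6.626 × 10⁻³⁴ / 3.264 × 10⁻²⁴ = 2.03 × 10⁻¹⁰ m = 203 pm.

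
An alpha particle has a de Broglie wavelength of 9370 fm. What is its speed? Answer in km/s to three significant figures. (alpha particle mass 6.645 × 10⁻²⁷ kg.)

v = 10.6 km/s

p = h/λ = 6.626 × 10⁻³⁴ / 9.370 × 10⁻¹² = 7.072 × 10⁻²³ kg·m/s.
v = p/m = 7.072 × 10⁻²³ / 6.645 × 10⁻²⁷ = 1.06 × 10⁴ m/s = 10.6 km/s.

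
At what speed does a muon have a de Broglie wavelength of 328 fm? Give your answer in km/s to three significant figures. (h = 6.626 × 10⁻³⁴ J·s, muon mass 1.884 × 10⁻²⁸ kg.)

p = h/λ = 6.626 × 10⁻³⁴ / 3.280 × 10⁻¹³ = 2.020 × 10⁻²¹ kg·m/s.
v = p/m = 2.020 × 10⁻²¹ / 1.884 × 10⁻²⁸ = 1.07 × 10⁷ m/s = 1.07 × 10⁴ km/s.

v = 1.07 × 10⁴ km/s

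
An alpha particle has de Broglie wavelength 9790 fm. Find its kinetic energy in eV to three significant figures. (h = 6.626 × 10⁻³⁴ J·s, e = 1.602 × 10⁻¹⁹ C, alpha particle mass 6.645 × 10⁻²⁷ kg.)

KE = 2.15 eV

p = h/λ = 6.626 × 10⁻³⁴ / 9.790 × 10⁻¹² = 6.768 × 10⁻²³ kg·m/s.
KE = p²/(2m) = (6.768 × 10⁻²³)² / (2 × 6.645 × 10⁻²⁷) = 3.447 × 10⁻¹⁹ J = 2.15 eV.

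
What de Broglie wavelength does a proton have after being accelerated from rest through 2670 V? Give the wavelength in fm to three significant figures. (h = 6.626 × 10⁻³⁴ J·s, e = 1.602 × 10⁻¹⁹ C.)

KE = eV = 1.602 × 10⁻¹⁹ × 2670 = 4.277 × 10⁻¹⁶ J.
p = √(2mKE) = √(2 × 1.673 × 10⁻²⁷ × 4.277 × 10⁻¹⁶) = 1.196 × 10⁻²¹ kg·m/s.
λ = h/p = 6.626 × 10⁻³⁴ / 1.196 × 10⁻²¹ = 5.54 × 10⁻¹³ m = 554 fm.

λ = 554 fm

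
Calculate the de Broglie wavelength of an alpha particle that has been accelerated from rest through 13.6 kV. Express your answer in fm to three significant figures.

KE = 2eV = 2 × 1.602 × 10⁻¹⁹ × 1.360 × 10⁴ = 4.357 × 10⁻¹⁵ J.
p = √(2mKE) = √(2 × 6.645 × 10⁻²⁷ × 4.357 × 10⁻¹⁵) = 7.610 × 10⁻²¹ kg·m/s.
λ = h/p = 6.626 × 10⁻³⁴ / 7.610 × 10⁻²¹ = 8.71 × 10⁻¹⁴ m = 87.1 fm.

λ = 87.1 fm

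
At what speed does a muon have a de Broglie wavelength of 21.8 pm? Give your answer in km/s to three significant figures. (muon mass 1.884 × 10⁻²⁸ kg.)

v = 161 km/s

p = h/λ = 6.626 × 10⁻³⁴ / 2.180 × 10⁻¹¹ = 3.039 × 10⁻²³ kg·m/s.
v = p/m = 3.039 × 10⁻²³ / 1.884 × 10⁻²⁸ = 1.61 × 10⁵ m/s = 161 km/s.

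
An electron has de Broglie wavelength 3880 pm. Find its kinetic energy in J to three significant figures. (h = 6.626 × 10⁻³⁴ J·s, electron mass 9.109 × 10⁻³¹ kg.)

KE = 1.60 × 10⁻²⁰ J

p = h/λ = 6.626 × 10⁻³⁴ / 3.880 × 10⁻⁹ = 1.708 × 10⁻²⁵ kg·m/s.
KE = p²/(2m) = (1.708 × 10⁻²⁵)² / (2 × 9.109 × 10⁻³¹) = 1.601 × 10⁻²⁰ J = 1.60 × 10⁻²⁰ J.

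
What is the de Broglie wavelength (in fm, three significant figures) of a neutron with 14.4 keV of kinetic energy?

KE = 14.4 keV = 2.307 × 10⁻¹⁵ J.
p = √(2mKE) = √(2 × 1.675 × 10⁻²⁷ × 2.307 × 10⁻¹⁵) = 2.780 × 10⁻²¹ kg·m/s.
λ = h/p = 6.626 × 10⁻³⁴ / 2.780 × 10⁻²¹ = 2.38 × 10⁻¹³ m = 238 fm.

λ = 238 fm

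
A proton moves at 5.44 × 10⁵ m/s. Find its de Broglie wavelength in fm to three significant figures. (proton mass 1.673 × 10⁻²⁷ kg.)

p = mv = 1.673 × 10⁻²⁷ × 5.44 × 10⁵ = 9.101 × 10⁻²² kg·m/s.
λ = h/p = 6.626 × 10⁻³⁴ / 9.101 × 10⁻²² = 7.28 × 10⁻¹³ m = 728 fm.

λ = 728 fm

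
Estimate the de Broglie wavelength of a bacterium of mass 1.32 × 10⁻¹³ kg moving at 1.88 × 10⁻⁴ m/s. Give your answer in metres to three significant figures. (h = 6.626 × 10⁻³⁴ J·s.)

p = mv = 1.32 × 10⁻¹³ × 1.88 × 10⁻⁴ = 2.482 × 10⁻¹⁷ kg·m/s.
λ = h/p = 6.626 × 10⁻³⁴ / 2.482 × 10⁻¹⁷ = 2.67 × 10⁻¹⁷ m.

λ = 2.67 × 10⁻¹⁷ m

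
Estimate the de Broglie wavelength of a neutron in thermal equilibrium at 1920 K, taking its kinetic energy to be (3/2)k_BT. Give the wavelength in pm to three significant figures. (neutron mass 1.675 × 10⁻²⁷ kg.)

λ = 57.4 pm

KE = (3/2)k_BT = 1.5 × 1.381 × 10⁻²³ × 1920 = 3.977 × 10⁻²⁰ J.
p = √(2mKE) = √(2 × 1.675 × 10⁻²⁷ × 3.977 × 10⁻²⁰) = 1.154 × 10⁻²³ kg·m/s.
λ = h/p = 5.74 × 10⁻¹¹ m = 57.4 pm.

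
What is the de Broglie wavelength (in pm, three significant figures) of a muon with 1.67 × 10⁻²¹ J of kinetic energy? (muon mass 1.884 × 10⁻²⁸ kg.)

λ = 835 pm

p = √(2mKE) = √(2 × 1.884 × 10⁻²⁸ × 1.670 × 10⁻²¹) = 7.933 × 10⁻²⁵ kg·m/s.
λ = h/p = 6.626 × 10⁻³⁴ / 7.933 × 10⁻²⁵ = 8.35 × 10⁻¹⁰ m = 835 pm.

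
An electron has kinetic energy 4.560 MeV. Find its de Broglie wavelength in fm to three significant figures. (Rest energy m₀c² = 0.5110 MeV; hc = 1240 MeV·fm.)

λ = 246 fm

Total energy E = KE + m₀c² = 4.560 + 0.5110 = 5.0710 MeV.
(pc)² = E² − (m₀c²)² = (5.0710)² − (0.5110)² = 25.45 MeV², so pc = 5.045 MeV.
λ = hc/(pc) = 1240 MeV·fm / 5.045 MeV = 246 fm.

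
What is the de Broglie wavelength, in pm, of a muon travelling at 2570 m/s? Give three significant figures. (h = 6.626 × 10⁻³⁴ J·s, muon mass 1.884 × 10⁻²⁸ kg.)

p = mv = 1.884 × 10⁻²⁸ × 2570 = 4.842 × 10⁻²⁵ kg·m/s.
λ = h/p = 6.626 × 10⁻³⁴ / 4.842 × 10⁻²⁵ = 1.37 × 10⁻⁹ m = 1370 pm.

λ = 1370 pm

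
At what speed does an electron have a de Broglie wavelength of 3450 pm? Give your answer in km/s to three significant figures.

v = 211 km/s

p = h/λ = 6.626 × 10⁻³⁴ / 3.450 × 10⁻⁹ = 1.921 × 10⁻²⁵ kg·m/s.
v = p/m = 1.921 × 10⁻²⁵ / 9.109 × 10⁻³¹ = 2.11 × 10⁵ m/s = 211 km/s.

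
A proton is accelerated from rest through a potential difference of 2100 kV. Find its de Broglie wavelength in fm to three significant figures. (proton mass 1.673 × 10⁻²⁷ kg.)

KE = eV = 1.602 × 10⁻¹⁹ × 2.100 × 10⁶ = 3.364 × 10⁻¹³ J.
p = √(2mKE) = √(2 × 1.673 × 10⁻²⁷ × 3.364 × 10⁻¹³) = 3.355 × 10⁻²⁰ kg·m/s.
λ = h/p = 6.626 × 10⁻³⁴ / 3.355 × 10⁻²⁰ = 1.97 × 10⁻¹⁴ m = 19.7 fm.

λ = 19.7 fm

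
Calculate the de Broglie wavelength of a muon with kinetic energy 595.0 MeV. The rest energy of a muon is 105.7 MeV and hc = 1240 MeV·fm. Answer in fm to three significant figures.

λ = 1.79 fm

Total energy E = KE + m₀c² = 595.0 + 105.7 = 700.7 MeV.
(pc)² = E² − (m₀c²)² = (700.7)² − (105.7)² = 4.798 × 10⁵ MeV², so pc = 692.7 MeV.
λ = hc/(pc) = 1240 MeV·fm / 692.7 MeV = 1.79 fm.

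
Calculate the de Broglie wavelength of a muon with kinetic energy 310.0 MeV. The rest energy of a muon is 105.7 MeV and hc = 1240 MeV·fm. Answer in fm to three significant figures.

λ = 3.08 fm

Total energy E = KE + m₀c² = 310.0 + 105.7 = 415.7 MeV.
(pc)² = E² − (m₀c²)² = (415.7)² − (105.7)² = 1.616 × 10⁵ MeV², so pc = 402.0 MeV.
λ = hc/(pc) = 1240 MeV·fm / 402.0 MeV = 3.08 fm.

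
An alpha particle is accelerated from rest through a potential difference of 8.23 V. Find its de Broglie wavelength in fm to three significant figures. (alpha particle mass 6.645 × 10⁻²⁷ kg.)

λ = 3540 fm

KE = 2eV = 2 × 1.602 × 10⁻¹⁹ × 8.230 = 2.637 × 10⁻¹⁸ J.
p = √(2mKE) = √(2 × 6.645 × 10⁻²⁷ × 2.637 × 10⁻¹⁸) = 1.872 × 10⁻²² kg·m/s.
λ = h/p = 6.626 × 10⁻³⁴ / 1.872 × 10⁻²² = 3.54 × 10⁻¹² m = 3540 fm.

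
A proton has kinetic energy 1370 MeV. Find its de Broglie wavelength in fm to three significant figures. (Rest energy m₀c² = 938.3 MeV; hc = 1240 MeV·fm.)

Total energy E = KE + m₀c² = 1370 + 938.3 = 2308.3 MeV.
(pc)² = E² − (m₀c²)² = (2308.3)² − (938.3)² = 4.448 × 10⁶ MeV², so pc = 2109 MeV.
λ = hc/(pc) = 1240 MeV·fm / 2109 MeV = 0.588 fm.

λ = 0.588 fm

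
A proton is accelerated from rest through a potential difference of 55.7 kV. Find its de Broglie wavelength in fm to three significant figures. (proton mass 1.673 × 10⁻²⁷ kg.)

λ = 121 fm

KE = eV = 1.602 × 10⁻¹⁹ × 5.570 × 10⁴ = 8.923 × 10⁻¹⁵ J.
p = √(2mKE) = √(2 × 1.673 × 10⁻²⁷ × 8.923 × 10⁻¹⁵) = 5.464 × 10⁻²¹ kg·m/s.
λ = h/p = 6.626 × 10⁻³⁴ / 5.464 × 10⁻²¹ = 1.21 × 10⁻¹³ m = 121 fm.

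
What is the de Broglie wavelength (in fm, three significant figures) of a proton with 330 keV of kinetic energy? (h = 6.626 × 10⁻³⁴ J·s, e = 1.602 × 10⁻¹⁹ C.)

KE = 330 keV = 5.287 × 10⁻¹⁴ J.
p = √(2mKE) = √(2 × 1.673 × 10⁻²⁷ × 5.287 × 10⁻¹⁴) = 1.330 × 10⁻²⁰ kg·m/s.
λ = h/p = 6.626 × 10⁻³⁴ / 1.330 × 10⁻²⁰ = 4.98 × 10⁻¹⁴ m = 49.8 fm.

λ = 49.8 fm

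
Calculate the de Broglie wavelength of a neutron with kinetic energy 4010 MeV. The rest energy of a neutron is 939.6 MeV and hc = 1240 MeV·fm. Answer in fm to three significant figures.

λ = 0.255 fm

Total energy E = KE + m₀c² = 4010 + 939.6 = 4949.6 MeV.
(pc)² = E² − (m₀c²)² = (4949.6)² − (939.6)² = 2.362 × 10⁷ MeV², so pc = 4860 MeV.
λ = hc/(pc) = 1240 MeV·fm / 4860 MeV = 0.255 fm.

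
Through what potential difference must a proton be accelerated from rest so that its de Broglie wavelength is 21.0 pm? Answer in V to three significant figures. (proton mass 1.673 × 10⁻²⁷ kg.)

p = h/λ = 6.626 × 10⁻³⁴ / 2.100 × 10⁻¹¹ = 3.155 × 10⁻²³ kg·m/s.
KE = p²/(2m) = 2.975 × 10⁻¹⁹ J.
V = KE/e = 2.975 × 10⁻¹⁹ / (1.602 × 10⁻¹⁹) = 1.86 V.

V = 1.86 V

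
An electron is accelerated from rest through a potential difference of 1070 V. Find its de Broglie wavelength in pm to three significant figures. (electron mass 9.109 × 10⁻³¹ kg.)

λ = 37.5 pm

KE = eV = 1.602 × 10⁻¹⁹ × 1070 = 1.714 × 10⁻¹⁶ J.
p = √(2mKE) = √(2 × 9.109 × 10⁻³¹ × 1.714 × 10⁻¹⁶) = 1.767 × 10⁻²³ kg·m/s.
λ = h/p = 6.626 × 10⁻³⁴ / 1.767 × 10⁻²³ = 3.75 × 10⁻¹¹ m = 37.5 pm.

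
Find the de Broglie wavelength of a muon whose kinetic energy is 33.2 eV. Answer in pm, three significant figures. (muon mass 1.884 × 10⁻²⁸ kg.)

KE = 33.2 eV = 5.319 × 10⁻¹⁸ J.
p = √(2mKE) = √(2 × 1.884 × 10⁻²⁸ × 5.319 × 10⁻¹⁸) = 4.477 × 10⁻²³ kg·m/s.
λ = h/p = 6.626 × 10⁻³⁴ / 4.477 × 10⁻²³ = 1.48 × 10⁻¹¹ m = 14.8 pm.

λ = 14.8 pm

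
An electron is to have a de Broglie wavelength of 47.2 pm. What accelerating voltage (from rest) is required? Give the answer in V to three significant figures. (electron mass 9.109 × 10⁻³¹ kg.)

V = 675 V

p = h/λ = 6.626 × 10⁻³⁴ / 4.720 × 10⁻¹¹ = 1.404 × 10⁻²³ kg·m/s.
KE = p²/(2m) = 1.082 × 10⁻¹⁶ J.
V = KE/e = 1.082 × 10⁻¹⁶ / (1.602 × 10⁻¹⁹) = 675 V.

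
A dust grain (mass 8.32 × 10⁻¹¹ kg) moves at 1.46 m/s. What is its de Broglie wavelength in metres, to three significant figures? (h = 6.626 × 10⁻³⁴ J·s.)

p = mv = 8.32 × 10⁻¹¹ × 1.46 = 1.215 × 10⁻¹⁰ kg·m/s.
λ = h/p = 6.626 × 10⁻³⁴ / 1.215 × 10⁻¹⁰ = 5.45 × 10⁻²⁴ m.

λ = 5.45 × 10⁻²⁴ m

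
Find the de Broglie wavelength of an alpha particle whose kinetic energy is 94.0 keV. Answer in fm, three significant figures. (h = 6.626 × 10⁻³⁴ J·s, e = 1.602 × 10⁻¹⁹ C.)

λ = 46.8 fm

KE = 94.0 keV = 1.506 × 10⁻¹⁴ J.
p = √(2mKE) = √(2 × 6.645 × 10⁻²⁷ × 1.506 × 10⁻¹⁴) = 1.415 × 10⁻²⁰ kg·m/s.
λ = h/p = 6.626 × 10⁻³⁴ / 1.415 × 10⁻²⁰ = 4.68 × 10⁻¹⁴ m = 46.8 fm.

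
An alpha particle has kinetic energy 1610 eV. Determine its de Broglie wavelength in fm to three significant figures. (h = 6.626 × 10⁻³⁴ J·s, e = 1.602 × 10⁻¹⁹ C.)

KE = 1610 eV = 2.579 × 10⁻¹⁶ J.
p = √(2mKE) = √(2 × 6.645 × 10⁻²⁷ × 2.579 × 10⁻¹⁶) = 1.851 × 10⁻²¹ kg·m/s.
λ = h/p = 6.626 × 10⁻³⁴ / 1.851 × 10⁻²¹ = 3.58 × 10⁻¹³ m = 358 fm.

λ = 358 fm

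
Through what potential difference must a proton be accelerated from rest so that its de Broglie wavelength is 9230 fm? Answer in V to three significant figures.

V = 9.61 V

p = h/λ = 6.626 × 10⁻³⁴ / 9.230 × 10⁻¹² = 7.179 × 10⁻²³ kg·m/s.
KE = p²/(2m) = 1.540 × 10⁻¹⁸ J.
V = KE/e = 1.540 × 10⁻¹⁸ / (1.602 × 10⁻¹⁹) = 9.61 V.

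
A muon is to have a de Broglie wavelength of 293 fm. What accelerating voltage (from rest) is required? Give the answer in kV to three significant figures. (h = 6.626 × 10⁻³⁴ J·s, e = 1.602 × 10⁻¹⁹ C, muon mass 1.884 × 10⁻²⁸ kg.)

V = 84.7 kV

p = h/λ = 6.626 × 10⁻³⁴ / 2.930 × 10⁻¹³ = 2.261 × 10⁻²¹ kg·m/s.
KE = p²/(2m) = 1.357 × 10⁻¹⁴ J.
V = KE/e = 1.357 × 10⁻¹⁴ / (1.602 × 10⁻¹⁹) = 84.7 kV.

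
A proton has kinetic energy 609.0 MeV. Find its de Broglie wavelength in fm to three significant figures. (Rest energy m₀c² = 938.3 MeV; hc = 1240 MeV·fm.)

Total energy E = KE + m₀c² = 609.0 + 938.3 = 1547.3 MeV.
(pc)² = E² − (m₀c²)² = (1547.3)² − (938.3)² = 1.514 × 10⁶ MeV², so pc = 1230 MeV.
λ = hc/(pc) = 1240 MeV·fm / 1230 MeV = 1.01 fm.

λ = 1.01 fm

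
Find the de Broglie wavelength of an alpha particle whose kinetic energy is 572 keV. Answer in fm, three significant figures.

KE = 572 keV = 9.163 × 10⁻¹⁴ J.
p = √(2mKE) = √(2 × 6.645 × 10⁻²⁷ × 9.163 × 10⁻¹⁴) = 3.490 × 10⁻²⁰ kg·m/s.
λ = h/p = 6.626 × 10⁻³⁴ / 3.490 × 10⁻²⁰ = 1.90 × 10⁻¹⁴ m = 19.0 fm.

λ = 19.0 fm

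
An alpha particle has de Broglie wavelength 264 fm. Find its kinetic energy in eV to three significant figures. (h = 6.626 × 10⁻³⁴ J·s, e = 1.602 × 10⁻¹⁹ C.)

KE = 2960 eV

p = h/λ = 6.626 × 10⁻³⁴ / 2.640 × 10⁻¹³ = 2.510 × 10⁻²¹ kg·m/s.
KE = p²/(2m) = (2.510 × 10⁻²¹)² / (2 × 6.645 × 10⁻²⁷) = 4.740 × 10⁻¹⁶ J = 2960 eV.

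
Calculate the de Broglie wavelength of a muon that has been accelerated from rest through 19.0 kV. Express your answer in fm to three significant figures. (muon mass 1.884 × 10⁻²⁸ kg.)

KE = eV = 1.602 × 10⁻¹⁹ × 1.900 × 10⁴ = 3.044 × 10⁻¹⁵ J.
p = √(2mKE) = √(2 × 1.884 × 10⁻²⁸ × 3.044 × 10⁻¹⁵) = 1.071 × 10⁻²¹ kg·m/s.
λ = h/p = 6.626 × 10⁻³⁴ / 1.071 × 10⁻²¹ = 6.19 × 10⁻¹³ m = 619 fm.

λ = 619 fm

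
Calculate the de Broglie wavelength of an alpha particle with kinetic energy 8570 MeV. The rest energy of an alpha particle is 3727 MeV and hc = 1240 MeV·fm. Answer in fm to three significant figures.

λ = 0.106 fm

Total energy E = KE + m₀c² = 8570 + 3727 = 12297 MeV.
(pc)² = E² − (m₀c²)² = (12297)² − (3727)² = 1.373 × 10⁸ MeV², so pc = 1.172 × 10⁴ MeV.
λ = hc/(pc) = 1240 MeV·fm / 1.172 × 10⁴ MeV = 0.106 fm.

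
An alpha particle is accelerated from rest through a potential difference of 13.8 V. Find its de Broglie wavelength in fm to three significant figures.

λ = 2730 fm

KE = 2eV = 2 × 1.602 × 10⁻¹⁹ × 13.80 = 4.422 × 10⁻¹⁸ J.
p = √(2mKE) = √(2 × 6.645 × 10⁻²⁷ × 4.422 × 10⁻¹⁸) = 2.424 × 10⁻²² kg·m/s.
λ = h/p = 6.626 × 10⁻³⁴ / 2.424 × 10⁻²² = 2.73 × 10⁻¹² m = 2730 fm.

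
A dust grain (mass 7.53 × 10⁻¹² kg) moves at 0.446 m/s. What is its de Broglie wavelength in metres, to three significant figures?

p = mv = 7.53 × 10⁻¹² × 0.446 = 3.358 × 10⁻¹² kg·m/s.
λ = h/p = 6.626 × 10⁻³⁴ / 3.358 × 10⁻¹² = 1.97 × 10⁻²² m.

λ = 1.97 × 10⁻²² m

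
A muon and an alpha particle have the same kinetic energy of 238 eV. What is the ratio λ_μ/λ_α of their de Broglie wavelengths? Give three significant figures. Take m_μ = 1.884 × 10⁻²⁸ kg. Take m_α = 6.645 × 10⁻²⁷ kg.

At fixed KE, p = √(2mKE) so λ = h/p ∝ 1/√m.
λ_μ/λ_α = √(m_α/m_μ) = √(6.645 × 10⁻²⁷/1.884 × 10⁻²⁸) = √(35.27) = 5.94.

λ_μ/λ_α = 5.94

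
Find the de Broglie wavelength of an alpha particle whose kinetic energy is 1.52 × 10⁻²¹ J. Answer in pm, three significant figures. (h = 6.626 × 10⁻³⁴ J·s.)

p = √(2mKE) = √(2 × 6.645 × 10⁻²⁷ × 1.520 × 10⁻²¹) = 4.495 × 10⁻²⁴ kg·m/s.
λ = h/p = 6.626 × 10⁻³⁴ / 4.495 × 10⁻²⁴ = 1.47 × 10⁻¹⁰ m = 147 pm.

λ = 147 pm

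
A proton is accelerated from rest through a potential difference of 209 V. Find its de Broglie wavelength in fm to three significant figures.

λ = 1980 fm

KE = eV = 1.602 × 10⁻¹⁹ × 209.0 = 3.348 × 10⁻¹⁷ J.
p = √(2mKE) = √(2 × 1.673 × 10⁻²⁷ × 3.348 × 10⁻¹⁷) = 3.347 × 10⁻²² kg·m/s.
λ = h/p = 6.626 × 10⁻³⁴ / 3.347 × 10⁻²² = 1.98 × 10⁻¹² m = 1980 fm.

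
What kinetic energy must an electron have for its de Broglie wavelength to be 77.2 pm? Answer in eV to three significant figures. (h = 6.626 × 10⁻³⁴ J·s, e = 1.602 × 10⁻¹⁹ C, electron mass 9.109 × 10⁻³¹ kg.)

p = h/λ = 6.626 × 10⁻³⁴ / 7.720 × 10⁻¹¹ = 8.583 × 10⁻²⁴ kg·m/s.
KE = p²/(2m) = (8.583 × 10⁻²⁴)² / (2 × 9.109 × 10⁻³¹) = 4.044 × 10⁻¹⁷ J = 252 eV.

KE = 252 eV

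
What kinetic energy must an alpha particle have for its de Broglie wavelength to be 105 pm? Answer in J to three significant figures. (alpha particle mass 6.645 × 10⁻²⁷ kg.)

KE = 3.00 × 10⁻²¹ J

p = h/λ = 6.626 × 10⁻³⁴ / 1.050 × 10⁻¹⁰ = 6.310 × 10⁻²⁴ kg·m/s.
KE = p²/(2m) = (6.310 × 10⁻²⁴)² / (2 × 6.645 × 10⁻²⁷) = 2.996 × 10⁻²¹ J = 3.00 × 10⁻²¹ J.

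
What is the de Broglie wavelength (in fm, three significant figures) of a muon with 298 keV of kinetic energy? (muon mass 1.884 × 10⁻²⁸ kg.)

KE = 298 keV = 4.774 × 10⁻¹⁴ J.
p = √(2mKE) = √(2 × 1.884 × 10⁻²⁸ × 4.774 × 10⁻¹⁴) = 4.241 × 10⁻²¹ kg·m/s.
λ = h/p = 6.626 × 10⁻³⁴ / 4.241 × 10⁻²¹ = 1.56 × 10⁻¹³ m = 156 fm.

λ = 156 fm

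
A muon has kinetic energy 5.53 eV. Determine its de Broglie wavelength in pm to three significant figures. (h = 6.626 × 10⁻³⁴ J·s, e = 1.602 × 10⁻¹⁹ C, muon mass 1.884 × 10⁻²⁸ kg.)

KE = 5.53 eV = 8.859 × 10⁻¹⁹ J.
p = √(2mKE) = √(2 × 1.884 × 10⁻²⁸ × 8.859 × 10⁻¹⁹) = 1.827 × 10⁻²³ kg·m/s.
λ = h/p = 6.626 × 10⁻³⁴ / 1.827 × 10⁻²³ = 3.63 × 10⁻¹¹ m = 36.3 pm.

λ = 36.3 pm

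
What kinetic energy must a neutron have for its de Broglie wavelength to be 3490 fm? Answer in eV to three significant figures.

KE = 67.2 eV

p = h/λ = 6.626 × 10⁻³⁴ / 3.490 × 10⁻¹² = 1.899 × 10⁻²² kg·m/s.
KE = p²/(2m) = (1.899 × 10⁻²²)² / (2 × 1.675 × 10⁻²⁷) = 1.076 × 10⁻¹⁷ J = 67.2 eV.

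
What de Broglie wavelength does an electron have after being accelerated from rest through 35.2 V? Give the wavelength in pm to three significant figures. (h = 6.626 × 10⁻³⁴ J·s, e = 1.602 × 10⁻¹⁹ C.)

λ = 207 pm

KE = eV = 1.602 × 10⁻¹⁹ × 35.20 = 5.639 × 10⁻¹⁸ J.
p = √(2mKE) = √(2 × 9.109 × 10⁻³¹ × 5.639 × 10⁻¹⁸) = 3.205 × 10⁻²⁴ kg·m/s.
λ = h/p = 6.626 × 10⁻³⁴ / 3.205 × 10⁻²⁴ = 2.07 × 10⁻¹⁰ m = 207 pm.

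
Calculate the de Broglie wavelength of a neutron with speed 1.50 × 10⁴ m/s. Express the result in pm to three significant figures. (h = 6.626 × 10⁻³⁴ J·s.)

p = mv = 1.675 × 10⁻²⁷ × 1.50 × 10⁴ = 2.512 × 10⁻²³ kg·m/s.
λ = h/p = 6.626 × 10⁻³⁴ / 2.512 × 10⁻²³ = 2.64 × 10⁻¹¹ m = 26.4 pm.

λ = 26.4 pm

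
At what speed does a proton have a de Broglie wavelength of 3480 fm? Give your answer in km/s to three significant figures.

v = 114 km/s

p = h/λ = 6.626 × 10⁻³⁴ / 3.480 × 10⁻¹² = 1.904 × 10⁻²² kg·m/s.
v = p/m = 1.904 × 10⁻²² / 1.673 × 10⁻²⁷ = 1.14 × 10⁵ m/s = 114 km/s.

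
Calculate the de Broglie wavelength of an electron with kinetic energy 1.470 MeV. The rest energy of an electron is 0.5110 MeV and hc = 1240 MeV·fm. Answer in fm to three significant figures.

Total energy E = KE + m₀c² = 1.470 + 0.5110 = 1.9810 MeV.
(pc)² = E² − (m₀c²)² = (1.9810)² − (0.5110)² = 3.663 MeV², so pc = 1.914 MeV.
λ = hc/(pc) = 1240 MeV·fm / 1.914 MeV = 648 fm.

λ = 648 fm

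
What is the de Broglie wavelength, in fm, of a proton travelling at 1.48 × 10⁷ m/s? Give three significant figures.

p = mv = 1.673 × 10⁻²⁷ × 1.48 × 10⁷ = 2.476 × 10⁻²⁰ kg·m/s.
λ = h/p = 6.626 × 10⁻³⁴ / 2.476 × 10⁻²⁰ = 2.68 × 10⁻¹⁴ m = 26.8 fm.

λ = 26.8 fm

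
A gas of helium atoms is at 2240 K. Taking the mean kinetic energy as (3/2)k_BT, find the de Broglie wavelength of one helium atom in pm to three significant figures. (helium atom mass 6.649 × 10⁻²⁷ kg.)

KE = (3/2)k_BT = 1.5 × 1.381 × 10⁻²³ × 2240 = 4.640 × 10⁻²⁰ J.
p = √(2mKE) = √(2 × 6.649 × 10⁻²⁷ × 4.640 × 10⁻²⁰) = 2.484 × 10⁻²³ kg·m/s.
λ = h/p = 2.67 × 10⁻¹¹ m = 26.7 pm.

λ = 26.7 pm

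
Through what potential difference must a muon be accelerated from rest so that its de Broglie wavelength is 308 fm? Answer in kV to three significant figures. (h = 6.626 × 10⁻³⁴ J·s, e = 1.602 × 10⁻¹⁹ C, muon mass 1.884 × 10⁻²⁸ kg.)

p = h/λ = 6.626 × 10⁻³⁴ / 3.080 × 10⁻¹³ = 2.151 × 10⁻²¹ kg·m/s.
KE = p²/(2m) = 1.228 × 10⁻¹⁴ J.
V = KE/e = 1.228 × 10⁻¹⁴ / (1.602 × 10⁻¹⁹) = 76.7 kV.

V = 76.7 kV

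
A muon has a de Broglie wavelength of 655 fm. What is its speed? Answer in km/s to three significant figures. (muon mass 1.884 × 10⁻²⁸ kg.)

p = h/λ = 6.626 × 10⁻³⁴ / 6.550 × 10⁻¹³ = 1.012 × 10⁻²¹ kg·m/s.
v = p/m = 1.012 × 10⁻²¹ / 1.884 × 10⁻²⁸ = 5.37 × 10⁶ m/s = 5370 km/s.

v = 5370 km/s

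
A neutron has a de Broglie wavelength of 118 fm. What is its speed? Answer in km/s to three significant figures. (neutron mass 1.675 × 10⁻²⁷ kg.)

p = h/λ = 6.626 × 10⁻³⁴ / 1.180 × 10⁻¹³ = 5.615 × 10⁻²¹ kg·m/s.
v = p/m = 5.615 × 10⁻²¹ / 1.675 × 10⁻²⁷ = 3.35 × 10⁶ m/s = 3350 km/s.

v = 3350 km/s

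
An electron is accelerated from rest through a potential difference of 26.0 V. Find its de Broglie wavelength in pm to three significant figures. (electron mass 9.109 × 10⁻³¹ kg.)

KE = eV = 1.602 × 10⁻¹⁹ × 26.00 = 4.165 × 10⁻¹⁸ J.
p = √(2mKE) = √(2 × 9.109 × 10⁻³¹ × 4.165 × 10⁻¹⁸) = 2.755 × 10⁻²⁴ kg·m/s.
λ = h/p = 6.626 × 10⁻³⁴ / 2.755 × 10⁻²⁴ = 2.41 × 10⁻¹⁰ m = 241 pm.

λ = 241 pm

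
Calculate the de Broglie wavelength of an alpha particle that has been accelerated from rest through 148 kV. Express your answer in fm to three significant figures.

KE = 2eV = 2 × 1.602 × 10⁻¹⁹ × 1.480 × 10⁵ = 4.742 × 10⁻¹⁴ J.
p = √(2mKE) = √(2 × 6.645 × 10⁻²⁷ × 4.742 × 10⁻¹⁴) = 2.510 × 10⁻²⁰ kg·m/s.
λ = h/p = 6.626 × 10⁻³⁴ / 2.510 × 10⁻²⁰ = 2.64 × 10⁻¹⁴ m = 26.4 fm.

λ = 26.4 fm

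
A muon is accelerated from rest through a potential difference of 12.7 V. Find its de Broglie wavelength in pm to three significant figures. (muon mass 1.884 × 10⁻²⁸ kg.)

KE = eV = 1.602 × 10⁻¹⁹ × 12.70 = 2.035 × 10⁻¹⁸ J.
p = √(2mKE) = √(2 × 1.884 × 10⁻²⁸ × 2.035 × 10⁻¹⁸) = 2.769 × 10⁻²³ kg·m/s.
λ = h/p = 6.626 × 10⁻³⁴ / 2.769 × 10⁻²³ = 2.39 × 10⁻¹¹ m = 23.9 pm.

λ = 23.9 pm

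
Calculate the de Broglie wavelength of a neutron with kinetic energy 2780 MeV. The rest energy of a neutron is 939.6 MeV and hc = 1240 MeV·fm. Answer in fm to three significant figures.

λ = 0.345 fm

Total energy E = KE + m₀c² = 2780 + 939.6 = 3719.6 MeV.
(pc)² = E² − (m₀c²)² = (3719.6)² − (939.6)² = 1.295 × 10⁷ MeV², so pc = 3599 MeV.
λ = hc/(pc) = 1240 MeV·fm / 3599 MeV = 0.345 fm.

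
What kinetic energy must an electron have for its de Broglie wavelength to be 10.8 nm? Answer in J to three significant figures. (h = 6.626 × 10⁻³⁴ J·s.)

KE = 2.07 × 10⁻²¹ J

p = h/λ = 6.626 × 10⁻³⁴ / 1.080 × 10⁻⁸ = 6.135 × 10⁻²⁶ kg·m/s.
KE = p²/(2m) = (6.135 × 10⁻²⁶)² / (2 × 9.109 × 10⁻³¹) = 2.066 × 10⁻²¹ J = 2.07 × 10⁻²¹ J.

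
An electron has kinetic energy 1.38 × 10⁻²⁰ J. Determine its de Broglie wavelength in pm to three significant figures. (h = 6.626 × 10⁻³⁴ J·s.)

p = √(2mKE) = √(2 × 9.109 × 10⁻³¹ × 1.380 × 10⁻²⁰) = 1.586 × 10⁻²⁵ kg·m/s.
λ = h/p = 6.626 × 10⁻³⁴ / 1.586 × 10⁻²⁵ = 4.18 × 10⁻⁹ m = 4180 pm.

λ = 4180 pm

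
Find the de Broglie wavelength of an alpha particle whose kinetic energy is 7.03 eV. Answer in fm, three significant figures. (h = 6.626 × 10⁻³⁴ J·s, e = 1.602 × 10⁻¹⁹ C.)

λ = 5420 fm

KE = 7.03 eV = 1.126 × 10⁻¹⁸ J.
p = √(2mKE) = √(2 × 6.645 × 10⁻²⁷ × 1.126 × 10⁻¹⁸) = 1.223 × 10⁻²² kg·m/s.
λ = h/p = 6.626 × 10⁻³⁴ / 1.223 × 10⁻²² = 5.42 × 10⁻¹² m = 5420 fm.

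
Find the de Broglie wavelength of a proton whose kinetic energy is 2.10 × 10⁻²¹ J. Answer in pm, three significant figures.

λ = 250 pm

p = √(2mKE) = √(2 × 1.673 × 10⁻²⁷ × 2.100 × 10⁻²¹) = 2.651 × 10⁻²⁴ kg·m/s.
λ = h/p = 6.626 × 10⁻³⁴ / 2.651 × 10⁻²⁴ = 2.50 × 10⁻¹⁰ m = 250 pm.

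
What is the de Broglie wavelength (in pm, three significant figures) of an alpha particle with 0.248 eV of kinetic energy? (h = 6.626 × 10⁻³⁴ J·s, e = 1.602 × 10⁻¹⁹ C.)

KE = 0.248 eV = 3.973 × 10⁻²⁰ J.
p = √(2mKE) = √(2 × 6.645 × 10⁻²⁷ × 3.973 × 10⁻²⁰) = 2.298 × 10⁻²³ kg·m/s.
λ = h/p = 6.626 × 10⁻³⁴ / 2.298 × 10⁻²³ = 2.88 × 10⁻¹¹ m = 28.8 pm.

λ = 28.8 pm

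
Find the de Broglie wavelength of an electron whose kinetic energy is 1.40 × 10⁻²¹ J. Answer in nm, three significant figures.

p = √(2mKE) = √(2 × 9.109 × 10⁻³¹ × 1.400 × 10⁻²¹) = 5.050 × 10⁻²⁶ kg·m/s.
λ = h/p = 6.626 × 10⁻³⁴ / 5.050 × 10⁻²⁶ = 1.31 × 10⁻⁸ m = 13.1 nm.

λ = 13.1 nm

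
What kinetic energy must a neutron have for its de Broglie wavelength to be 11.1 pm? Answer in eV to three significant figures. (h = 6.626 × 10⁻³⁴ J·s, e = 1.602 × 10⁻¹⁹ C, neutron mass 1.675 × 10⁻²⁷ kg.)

KE = 6.64 eV

p = h/λ = 6.626 × 10⁻³⁴ / 1.110 × 10⁻¹¹ = 5.969 × 10⁻²³ kg·m/s.
KE = p²/(2m) = (5.969 × 10⁻²³)² / (2 × 1.675 × 10⁻²⁷) = 1.064 × 10⁻¹⁸ J = 6.64 eV.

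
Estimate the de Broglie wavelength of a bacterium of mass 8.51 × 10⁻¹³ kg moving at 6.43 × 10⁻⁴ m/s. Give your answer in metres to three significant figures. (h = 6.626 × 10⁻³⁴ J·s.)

λ = 1.21 × 10⁻¹⁸ m

p = mv = 8.51 × 10⁻¹³ × 6.43 × 10⁻⁴ = 5.472 × 10⁻¹⁶ kg·m/s.
λ = h/p = 6.626 × 10⁻³⁴ / 5.472 × 10⁻¹⁶ = 1.21 × 10⁻¹⁸ m.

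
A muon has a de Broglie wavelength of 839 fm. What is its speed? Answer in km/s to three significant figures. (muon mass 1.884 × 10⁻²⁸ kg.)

v = 4190 km/s

p = h/λ = 6.626 × 10⁻³⁴ / 8.390 × 10⁻¹³ = 7.897 × 10⁻²² kg·m/s.
v = p/m = 7.897 × 10⁻²² / 1.884 × 10⁻²⁸ = 4.19 × 10⁶ m/s = 4190 km/s.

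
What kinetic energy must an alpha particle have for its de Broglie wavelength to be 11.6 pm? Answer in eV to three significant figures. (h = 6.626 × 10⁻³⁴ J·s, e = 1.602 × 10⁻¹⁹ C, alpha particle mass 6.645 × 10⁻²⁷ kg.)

KE = 1.53 eV

p = h/λ = 6.626 × 10⁻³⁴ / 1.160 × 10⁻¹¹ = 5.712 × 10⁻²³ kg·m/s.
KE = p²/(2m) = (5.712 × 10⁻²³)² / (2 × 6.645 × 10⁻²⁷) = 2.455 × 10⁻¹⁹ J = 1.53 eV.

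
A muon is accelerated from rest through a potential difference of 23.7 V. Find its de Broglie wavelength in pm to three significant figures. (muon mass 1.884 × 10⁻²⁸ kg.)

λ = 17.5 pm

KE = eV = 1.602 × 10⁻¹⁹ × 23.70 = 3.797 × 10⁻¹⁸ J.
p = √(2mKE) = √(2 × 1.884 × 10⁻²⁸ × 3.797 × 10⁻¹⁸) = 3.782 × 10⁻²³ kg·m/s.
λ = h/p = 6.626 × 10⁻³⁴ / 3.782 × 10⁻²³ = 1.75 × 10⁻¹¹ m = 17.5 pm.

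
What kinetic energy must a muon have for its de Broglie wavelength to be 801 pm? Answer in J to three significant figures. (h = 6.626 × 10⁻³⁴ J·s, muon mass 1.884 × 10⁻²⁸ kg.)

p = h/λ = 6.626 × 10⁻³⁴ / 8.010 × 10⁻¹⁰ = 8.272 × 10⁻²⁵ kg·m/s.
KE = p²/(2m) = (8.272 × 10⁻²⁵)² / (2 × 1.884 × 10⁻²⁸) = 1.816 × 10⁻²¹ J = 1.82 × 10⁻²¹ J.

KE = 1.82 × 10⁻²¹ J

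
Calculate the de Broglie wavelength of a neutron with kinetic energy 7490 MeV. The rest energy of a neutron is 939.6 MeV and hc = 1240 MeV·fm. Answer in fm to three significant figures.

Total energy E = KE + m₀c² = 7490 + 939.6 = 8429.6 MeV.
(pc)² = E² − (m₀c²)² = (8429.6)² − (939.6)² = 7.018 × 10⁷ MeV², so pc = 8377 MeV.
λ = hc/(pc) = 1240 MeV·fm / 8377 MeV = 0.148 fm.

λ = 0.148 fm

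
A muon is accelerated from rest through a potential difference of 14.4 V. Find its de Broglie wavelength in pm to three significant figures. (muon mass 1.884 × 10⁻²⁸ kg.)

λ = 22.5 pm

KE = eV = 1.602 × 10⁻¹⁹ × 14.40 = 2.307 × 10⁻¹⁸ J.
p = √(2mKE) = √(2 × 1.884 × 10⁻²⁸ × 2.307 × 10⁻¹⁸) = 2.948 × 10⁻²³ kg·m/s.
λ = h/p = 6.626 × 10⁻³⁴ / 2.948 × 10⁻²³ = 2.25 × 10⁻¹¹ m = 22.5 pm.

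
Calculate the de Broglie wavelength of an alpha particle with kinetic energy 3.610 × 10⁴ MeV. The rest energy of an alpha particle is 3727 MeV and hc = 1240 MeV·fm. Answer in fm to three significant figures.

λ = 0.0313 fm

Total energy E = KE + m₀c² = 3.610 × 10⁴ + 3727 = 39827 MeV.
(pc)² = E² − (m₀c²)² = (39827)² − (3727)² = 1.572 × 10⁹ MeV², so pc = 3.965 × 10⁴ MeV.
λ = hc/(pc) = 1240 MeV·fm / 3.965 × 10⁴ MeV = 0.0313 fm.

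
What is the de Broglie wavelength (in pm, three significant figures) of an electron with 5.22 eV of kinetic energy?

λ = 537 pm

KE = 5.22 eV = 8.362 × 10⁻¹⁹ J.
p = √(2mKE) = √(2 × 9.109 × 10⁻³¹ × 8.362 × 10⁻¹⁹) = 1.234 × 10⁻²⁴ kg·m/s.
λ = h/p = 6.626 × 10⁻³⁴ / 1.234 × 10⁻²⁴ = 5.37 × 10⁻¹⁰ m = 537 pm.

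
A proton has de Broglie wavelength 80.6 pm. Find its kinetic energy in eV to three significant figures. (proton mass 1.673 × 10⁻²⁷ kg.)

KE = 0.126 eV

p = h/λ = 6.626 × 10⁻³⁴ / 8.060 × 10⁻¹¹ = 8.221 × 10⁻²⁴ kg·m/s.
KE = p²/(2m) = (8.221 × 10⁻²⁴)² / (2 × 1.673 × 10⁻²⁷) = 2.020 × 10⁻²⁰ J = 0.126 eV.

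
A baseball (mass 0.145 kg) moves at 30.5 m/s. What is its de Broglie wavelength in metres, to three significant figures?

p = mv = 0.145 × 30.5 = 4.422 kg·m/s.
λ = h/p = 6.626 × 10⁻³⁴ / 4.422 = 1.50 × 10⁻³⁴ m.

λ = 1.50 × 10⁻³⁴ m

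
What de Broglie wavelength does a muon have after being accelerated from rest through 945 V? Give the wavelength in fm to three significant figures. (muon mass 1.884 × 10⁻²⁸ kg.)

λ = 2770 fm

KE = eV = 1.602 × 10⁻¹⁹ × 945.0 = 1.514 × 10⁻¹⁶ J.
p = √(2mKE) = √(2 × 1.884 × 10⁻²⁸ × 1.514 × 10⁻¹⁶) = 2.388 × 10⁻²² kg·m/s.
λ = h/p = 6.626 × 10⁻³⁴ / 2.388 × 10⁻²² = 2.77 × 10⁻¹² m = 2770 fm.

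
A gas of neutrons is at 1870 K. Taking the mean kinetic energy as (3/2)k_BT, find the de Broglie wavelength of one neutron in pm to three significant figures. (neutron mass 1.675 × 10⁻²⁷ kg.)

KE = (3/2)k_BT = 1.5 × 1.381 × 10⁻²³ × 1870 = 3.874 × 10⁻²⁰ J.
p = √(2mKE) = √(2 × 1.675 × 10⁻²⁷ × 3.874 × 10⁻²⁰) = 1.139 × 10⁻²³ kg·m/s.
λ = h/p = 5.82 × 10⁻¹¹ m = 58.2 pm.

λ = 58.2 pm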